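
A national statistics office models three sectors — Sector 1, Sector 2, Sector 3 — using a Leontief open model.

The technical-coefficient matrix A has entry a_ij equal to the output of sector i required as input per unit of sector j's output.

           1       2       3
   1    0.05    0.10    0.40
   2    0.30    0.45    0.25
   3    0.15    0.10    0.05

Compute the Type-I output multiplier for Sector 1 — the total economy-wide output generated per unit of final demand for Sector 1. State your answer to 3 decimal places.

I − A =
  [   0.95    -0.10    -0.40]
  [  -0.30     0.55    -0.25]
  [  -0.15    -0.10     0.95]
Cofactors of I−A, C_ij = (−1)^(i+j)·(minor ij) (rows/columns in the sector order above):
  C_11 = (0.55)(0.95) − (-0.25)(-0.10) = 0.4975
  C_12 = −[(-0.30)(0.95) − (-0.25)(-0.15)] = 0.3225
  C_13 = (-0.30)(-0.10) − (0.55)(-0.15) = 0.1125
  C_21 = −[(-0.10)(0.95) − (-0.40)(-0.10)] = 0.1350
  C_22 = (0.95)(0.95) − (-0.40)(-0.15) = 0.8425
  C_23 = −[(0.95)(-0.10) − (-0.10)(-0.15)] = 0.1100
  C_31 = (-0.10)(-0.25) − (-0.40)(0.55) = 0.2450
  C_32 = −[(0.95)(-0.25) − (-0.40)(-0.30)] = 0.3575
  C_33 = (0.95)(0.55) − (-0.10)(-0.30) = 0.4925
det(I−A) = Σ_j (I−A)_1j·C_1j = (0.95)(0.4975) + (-0.10)(0.3225) + (-0.40)(0.1125) = 0.395375
adj(I−A) = Cᵀ =
  [ 0.4975   0.1350   0.2450]
  [ 0.3225   0.8425   0.3575]
  [ 0.1125   0.1100   0.4925]
(I − A)⁻¹ = adj(I−A) / det(I−A) ≈
  [   1.2583     0.3414     0.6197]
  [   0.8157     2.1309     0.9042]
  [   0.2845     0.2782     1.2457]
The output multiplier for sector j is the column-j sum of the Leontief inverse (I − A)⁻¹ = adj(I−A) / det(I−A).
Column 1 of adj(I−A): (0.4975, 0.3225, 0.1125); det(I−A) = 0.395375.
m_1 = (0.4975 + 0.3225 + 0.1125) / 0.395375 = 0.9325 / 0.395375 ≈ 2.359.

m_1 = 2.359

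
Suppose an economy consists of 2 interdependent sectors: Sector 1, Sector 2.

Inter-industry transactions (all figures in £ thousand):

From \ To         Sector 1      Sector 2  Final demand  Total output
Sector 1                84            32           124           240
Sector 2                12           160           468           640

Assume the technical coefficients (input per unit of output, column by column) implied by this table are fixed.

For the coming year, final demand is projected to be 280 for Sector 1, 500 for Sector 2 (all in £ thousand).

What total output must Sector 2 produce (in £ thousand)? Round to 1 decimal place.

Technical coefficients a_ij = z_ij / X_j:
  a_11 = 84/240 = 0.35, a_21 = 12/240 = 0.05
  a_12 = 32/640 = 0.05, a_22 = 160/640 = 0.25
I − A =
  [   0.65    -0.05]
  [  -0.05     0.75]
det(I−A) = (0.65)(0.75) − (-0.05)(-0.05) = 0.4850
adj(I−A) = [[0.75, 0.05], [0.05, 0.65]]
(I − A)⁻¹ = adj(I−A) / det(I−A) ≈
  [   1.5464     0.1031]
  [   0.1031     1.3402]
x = (I − A)⁻¹ d = adj(I−A)·d / det(I−A), with det(I−A) = 0.4850:
  x_1 = (0.75·280 + 0.05·500) / 0.4850 = 235.00 / 0.4850 ≈ 484.5
  x_2 = (0.05·280 + 0.65·500) / 0.4850 = 339.00 / 0.4850 ≈ 699.0

x_2 = 699.0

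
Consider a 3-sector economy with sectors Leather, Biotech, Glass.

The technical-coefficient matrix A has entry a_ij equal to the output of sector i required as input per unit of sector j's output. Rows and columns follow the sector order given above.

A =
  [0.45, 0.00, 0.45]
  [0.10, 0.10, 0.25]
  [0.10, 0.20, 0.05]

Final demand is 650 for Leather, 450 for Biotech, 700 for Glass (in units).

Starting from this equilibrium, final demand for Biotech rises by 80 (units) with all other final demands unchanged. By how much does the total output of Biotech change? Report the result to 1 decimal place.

Δx_B = 97.1

I − A =
  [   0.55     0.00    -0.45]
  [  -0.10     0.90    -0.25]
  [  -0.10    -0.20     0.95]
Cofactors of I−A, C_ij = (−1)^(i+j)·(minor ij) (rows/columns in the sector order above):
  C_11 = (0.90)(0.95) − (-0.25)(-0.20) = 0.8050
  C_12 = −[(-0.10)(0.95) − (-0.25)(-0.10)] = 0.1200
  C_13 = (-0.10)(-0.20) − (0.90)(-0.10) = 0.1100
  C_21 = −[(0.00)(0.95) − (-0.45)(-0.20)] = 0.0900
  C_22 = (0.55)(0.95) − (-0.45)(-0.10) = 0.4775
  C_23 = −[(0.55)(-0.20) − (0.00)(-0.10)] = 0.1100
  C_31 = (0.00)(-0.25) − (-0.45)(0.90) = 0.4050
  C_32 = −[(0.55)(-0.25) − (-0.45)(-0.10)] = 0.1825
  C_33 = (0.55)(0.90) − (0.00)(-0.10) = 0.4950
det(I−A) = Σ_j (I−A)_1j·C_1j = (0.55)(0.8050) + (0.00)(0.1200) + (-0.45)(0.1100) = 0.39325
adj(I−A) = Cᵀ =
  [ 0.8050   0.0900   0.4050]
  [ 0.1200   0.4775   0.1825]
  [ 0.1100   0.1100   0.4950]
(I − A)⁻¹ = adj(I−A) / det(I−A) ≈
  [   2.0470     0.2289     1.0299]
  [   0.3051     1.2142     0.4641]
  [   0.2797     0.2797     1.2587]
Δx = (I − A)⁻¹ Δd with Δd having +80 in the Biotech component and 0 elsewhere.
So Δx_B = L_BB · (+80), where L_BB = adj(I−A)_BB / det(I−A) = 0.4775 / 0.39325.
Δx_B = 0.4775 × (+80) / 0.39325 = 38.20 / 0.39325 ≈ 97.1.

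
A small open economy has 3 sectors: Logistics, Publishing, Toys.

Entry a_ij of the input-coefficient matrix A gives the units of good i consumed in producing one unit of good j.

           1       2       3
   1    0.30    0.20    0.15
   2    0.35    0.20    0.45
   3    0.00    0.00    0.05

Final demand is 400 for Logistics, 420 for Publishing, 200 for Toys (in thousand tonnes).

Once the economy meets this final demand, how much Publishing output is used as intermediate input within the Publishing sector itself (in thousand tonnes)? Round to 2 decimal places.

I − A =
  [   0.70    -0.20    -0.15]
  [  -0.35     0.80    -0.45]
  [   0.00     0.00     0.95]
Cofactors of I−A, C_ij = (−1)^(i+j)·(minor ij) (rows/columns in the sector order above):
  C_11 = (0.80)(0.95) − (-0.45)(0.00) = 0.7600
  C_12 = −[(-0.35)(0.95) − (-0.45)(0.00)] = 0.3325
  C_13 = (-0.35)(0.00) − (0.80)(0.00) = 0.0000
  C_21 = −[(-0.20)(0.95) − (-0.15)(0.00)] = 0.1900
  C_22 = (0.70)(0.95) − (-0.15)(0.00) = 0.6650
  C_23 = −[(0.70)(0.00) − (-0.20)(0.00)] = 0.0000
  C_31 = (-0.20)(-0.45) − (-0.15)(0.80) = 0.2100
  C_32 = −[(0.70)(-0.45) − (-0.15)(-0.35)] = 0.3675
  C_33 = (0.70)(0.80) − (-0.20)(-0.35) = 0.4900
det(I−A) = Σ_j (I−A)_1j·C_1j = (0.70)(0.7600) + (-0.20)(0.3325) + (-0.15)(0.0000) = 0.4655
adj(I−A) = Cᵀ =
  [ 0.7600   0.1900   0.2100]
  [ 0.3325   0.6650   0.3675]
  [ 0.0000   0.0000   0.4900]
(I − A)⁻¹ = adj(I−A) / det(I−A) ≈
  [   1.6327     0.4082     0.4511]
  [   0.7143     1.4286     0.7895]
  [   0.0000     0.0000     1.0526]
First solve x = (I − A)⁻¹ d = adj(I−A)·d / det(I−A); in particular x_2 = (0.3325·400 + 0.6650·420 + 0.3675·200) / 0.4655 = 485.80 / 0.4655 ≈ 1043.6090.
Intermediate flow from 2 to 2: z_22 = a_22 · x_2 = 0.20 × 485.80 / 0.4655 = 97.16 / 0.4655 ≈ 208.72.

z_22 = 208.72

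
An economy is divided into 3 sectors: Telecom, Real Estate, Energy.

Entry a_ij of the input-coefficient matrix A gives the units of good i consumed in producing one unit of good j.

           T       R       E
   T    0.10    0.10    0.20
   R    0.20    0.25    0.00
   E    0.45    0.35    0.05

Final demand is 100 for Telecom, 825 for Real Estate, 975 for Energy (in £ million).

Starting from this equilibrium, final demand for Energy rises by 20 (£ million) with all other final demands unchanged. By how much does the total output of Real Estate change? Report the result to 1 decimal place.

I − A =
  [   0.90    -0.10    -0.20]
  [  -0.20     0.75     0.00]
  [  -0.45    -0.35     0.95]
Cofactors of I−A, C_ij = (−1)^(i+j)·(minor ij) (rows/columns in the sector order above):
  C_11 = (0.75)(0.95) − (0.00)(-0.35) = 0.7125
  C_12 = −[(-0.20)(0.95) − (0.00)(-0.45)] = 0.1900
  C_13 = (-0.20)(-0.35) − (0.75)(-0.45) = 0.4075
  C_21 = −[(-0.10)(0.95) − (-0.20)(-0.35)] = 0.1650
  C_22 = (0.90)(0.95) − (-0.20)(-0.45) = 0.7650
  C_23 = −[(0.90)(-0.35) − (-0.10)(-0.45)] = 0.3600
  C_31 = (-0.10)(0.00) − (-0.20)(0.75) = 0.1500
  C_32 = −[(0.90)(0.00) − (-0.20)(-0.20)] = 0.0400
  C_33 = (0.90)(0.75) − (-0.10)(-0.20) = 0.6550
det(I−A) = Σ_j (I−A)_1j·C_1j = (0.90)(0.7125) + (-0.10)(0.1900) + (-0.20)(0.4075) = 0.54075
adj(I−A) = Cᵀ =
  [ 0.7125   0.1650   0.1500]
  [ 0.1900   0.7650   0.0400]
  [ 0.4075   0.3600   0.6550]
(I − A)⁻¹ = adj(I−A) / det(I−A) ≈
  [   1.3176     0.3051     0.2774]
  [   0.3514     1.4147     0.0740]
  [   0.7536     0.6657     1.2113]
Δx = (I − A)⁻¹ Δd with Δd having +20 in the Energy component and 0 elsewhere.
So Δx_R = L_RE · (+20), where L_RE = adj(I−A)_RE / det(I−A) = 0.0400 / 0.54075.
Δx_R = 0.0400 × (+20) / 0.54075 = 0.80 / 0.54075 ≈ 1.5.

Δx_R = 1.5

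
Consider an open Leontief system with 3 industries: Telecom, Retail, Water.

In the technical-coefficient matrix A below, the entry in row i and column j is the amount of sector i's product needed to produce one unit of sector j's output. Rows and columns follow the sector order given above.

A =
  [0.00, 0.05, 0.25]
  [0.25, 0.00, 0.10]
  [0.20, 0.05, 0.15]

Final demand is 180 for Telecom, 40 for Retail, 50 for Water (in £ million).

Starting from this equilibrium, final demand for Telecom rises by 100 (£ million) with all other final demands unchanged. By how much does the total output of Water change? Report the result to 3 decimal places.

I − A =
  [   1.00    -0.05    -0.25]
  [  -0.25     1.00    -0.10]
  [  -0.20    -0.05     0.85]
Cofactors of I−A, C_ij = (−1)^(i+j)·(minor ij) (rows/columns in the sector order above):
  C_11 = (1.00)(0.85) − (-0.10)(-0.05) = 0.8450
  C_12 = −[(-0.25)(0.85) − (-0.10)(-0.20)] = 0.2325
  C_13 = (-0.25)(-0.05) − (1.00)(-0.20) = 0.2125
  C_21 = −[(-0.05)(0.85) − (-0.25)(-0.05)] = 0.0550
  C_22 = (1.00)(0.85) − (-0.25)(-0.20) = 0.8000
  C_23 = −[(1.00)(-0.05) − (-0.05)(-0.20)] = 0.0600
  C_31 = (-0.05)(-0.10) − (-0.25)(1.00) = 0.2550
  C_32 = −[(1.00)(-0.10) − (-0.25)(-0.25)] = 0.1625
  C_33 = (1.00)(1.00) − (-0.05)(-0.25) = 0.9875
det(I−A) = Σ_j (I−A)_1j·C_1j = (1.00)(0.8450) + (-0.05)(0.2325) + (-0.25)(0.2125) = 0.78025
adj(I−A) = Cᵀ =
  [ 0.8450   0.0550   0.2550]
  [ 0.2325   0.8000   0.1625]
  [ 0.2125   0.0600   0.9875]
(I − A)⁻¹ = adj(I−A) / det(I−A) ≈
  [   1.0830     0.0705     0.3268]
  [   0.2980     1.0253     0.2083]
  [   0.2723     0.0769     1.2656]
Δx = (I − A)⁻¹ Δd with Δd having +100 in the Telecom component and 0 elsewhere.
So Δx_3 = L_31 · (+100), where L_31 = adj(I−A)_31 / det(I−A) = 0.2125 / 0.78025.
Δx_3 = 0.2125 × (+100) / 0.78025 = 21.25 / 0.78025 ≈ 27.235.

Δx_3 = 27.235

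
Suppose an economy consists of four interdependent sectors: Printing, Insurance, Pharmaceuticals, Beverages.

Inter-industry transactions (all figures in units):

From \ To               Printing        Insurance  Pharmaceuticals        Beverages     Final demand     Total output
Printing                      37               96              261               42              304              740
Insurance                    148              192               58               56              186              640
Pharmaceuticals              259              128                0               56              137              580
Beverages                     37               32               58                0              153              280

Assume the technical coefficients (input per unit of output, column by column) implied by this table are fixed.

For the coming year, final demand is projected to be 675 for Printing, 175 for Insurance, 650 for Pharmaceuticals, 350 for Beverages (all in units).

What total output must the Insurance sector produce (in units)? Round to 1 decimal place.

x_2 = 1182.1

Technical coefficients a_ij = z_ij / X_j:
  a_11 = 37/740 = 0.05, a_21 = 148/740 = 0.20, a_31 = 259/740 = 0.35, a_41 = 37/740 = 0.05
  a_12 = 96/640 = 0.15, a_22 = 192/640 = 0.30, a_32 = 128/640 = 0.20, a_42 = 32/640 = 0.05
  a_13 = 261/580 = 0.45, a_23 = 58/580 = 0.10, a_33 = 0/580 = 0.00, a_43 = 58/580 = 0.10
  a_14 = 42/280 = 0.15, a_24 = 56/280 = 0.20, a_34 = 56/280 = 0.20, a_44 = 0/280 = 0.00
I − A =
  [   0.95    -0.15    -0.45    -0.15]
  [  -0.20     0.70    -0.10    -0.20]
  [  -0.35    -0.20     1.00    -0.20]
  [  -0.05    -0.05    -0.10     1.00]
Compute the cofactors C_ij = (−1)^(i+j)·(3×3 minor ij) of I−A; the adjugate is their transpose:
adj(I−A) = Cᵀ =
  [ 0.651000   0.252000   0.339750   0.216000]
  [ 0.249000   0.756250   0.210750   0.230750]
  [ 0.292500   0.254625   0.617250   0.218250]
  [ 0.074250   0.075875   0.089250   0.482500]
det(I−A) = Σ_j (I−A)_1j·C_1j = (0.95)(0.651000) + (-0.15)(0.249000) + (-0.45)(0.292500) + (-0.15)(0.074250) = 0.4383375
(I − A)⁻¹ = adj(I−A) / det(I−A) ≈
  [   1.4852     0.5749     0.7751     0.4928]
  [   0.5681     1.7253     0.4808     0.5264]
  [   0.6673     0.5809     1.4082     0.4979]
  [   0.1694     0.1731     0.2036     1.1007]
x = (I − A)⁻¹ d = adj(I−A)·d / det(I−A), with det(I−A) = 0.4383375:
  x_1 = (0.651000·675 + 0.252000·175 + 0.339750·650 + 0.216000·350) / 0.4383375 = 779.9625 / 0.4383375 ≈ 1779.4
  x_2 = (0.249000·675 + 0.756250·175 + 0.210750·650 + 0.230750·350) / 0.4383375 = 518.16875 / 0.4383375 ≈ 1182.1
  x_3 = (0.292500·675 + 0.254625·175 + 0.617250·650 + 0.218250·350) / 0.4383375 = 719.596875 / 0.4383375 ≈ 1641.7
  x_4 = (0.074250·675 + 0.075875·175 + 0.089250·650 + 0.482500·350) / 0.4383375 = 290.284375 / 0.4383375 ≈ 662.2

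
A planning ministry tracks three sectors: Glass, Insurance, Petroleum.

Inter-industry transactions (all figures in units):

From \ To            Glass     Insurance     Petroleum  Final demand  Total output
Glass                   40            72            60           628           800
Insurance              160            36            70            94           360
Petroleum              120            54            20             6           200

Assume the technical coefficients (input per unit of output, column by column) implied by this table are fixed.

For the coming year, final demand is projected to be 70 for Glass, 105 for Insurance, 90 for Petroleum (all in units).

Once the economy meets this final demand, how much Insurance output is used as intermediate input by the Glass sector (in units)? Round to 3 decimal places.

Technical coefficients a_ij = z_ij / X_j:
  a_11 = 40/800 = 0.05, a_21 = 160/800 = 0.20, a_31 = 120/800 = 0.15
  a_12 = 72/360 = 0.20, a_22 = 36/360 = 0.10, a_32 = 54/360 = 0.15
  a_13 = 60/200 = 0.30, a_23 = 70/200 = 0.35, a_33 = 20/200 = 0.10
I − A =
  [   0.95    -0.20    -0.30]
  [  -0.20     0.90    -0.35]
  [  -0.15    -0.15     0.90]
Cofactors of I−A, C_ij = (−1)^(i+j)·(minor ij) (rows/columns in the sector order above):
  C_11 = (0.90)(0.90) − (-0.35)(-0.15) = 0.7575
  C_12 = −[(-0.20)(0.90) − (-0.35)(-0.15)] = 0.2325
  C_13 = (-0.20)(-0.15) − (0.90)(-0.15) = 0.1650
  C_21 = −[(-0.20)(0.90) − (-0.30)(-0.15)] = 0.2250
  C_22 = (0.95)(0.90) − (-0.30)(-0.15) = 0.8100
  C_23 = −[(0.95)(-0.15) − (-0.20)(-0.15)] = 0.1725
  C_31 = (-0.20)(-0.35) − (-0.30)(0.90) = 0.3400
  C_32 = −[(0.95)(-0.35) − (-0.30)(-0.20)] = 0.3925
  C_33 = (0.95)(0.90) − (-0.20)(-0.20) = 0.8150
det(I−A) = Σ_j (I−A)_1j·C_1j = (0.95)(0.7575) + (-0.20)(0.2325) + (-0.30)(0.1650) = 0.623625
adj(I−A) = Cᵀ =
  [ 0.7575   0.2250   0.3400]
  [ 0.2325   0.8100   0.3925]
  [ 0.1650   0.1725   0.8150]
(I − A)⁻¹ = adj(I−A) / det(I−A) ≈
  [   1.2147     0.3608     0.5452]
  [   0.3728     1.2989     0.6294]
  [   0.2646     0.2766     1.3069]
First solve x = (I − A)⁻¹ d = adj(I−A)·d / det(I−A); in particular x_1 = (0.7575·70 + 0.2250·105 + 0.3400·90) / 0.623625 = 107.25 / 0.623625 ≈ 171.97835.
Intermediate flow from 2 to 1: z_21 = a_21 · x_1 = 0.20 × 107.25 / 0.623625 = 21.45 / 0.623625 ≈ 34.396.

z_21 = 34.396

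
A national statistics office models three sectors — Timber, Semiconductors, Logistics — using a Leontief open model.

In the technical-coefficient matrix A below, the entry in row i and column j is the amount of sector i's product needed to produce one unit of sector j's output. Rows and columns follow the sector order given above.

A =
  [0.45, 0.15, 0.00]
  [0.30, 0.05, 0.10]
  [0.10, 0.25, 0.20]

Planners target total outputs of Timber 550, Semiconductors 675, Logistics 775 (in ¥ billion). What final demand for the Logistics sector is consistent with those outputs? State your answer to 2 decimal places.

I − A =
  [   0.55    -0.15     0.00]
  [  -0.30     0.95    -0.10]
  [  -0.10    -0.25     0.80]
d = (I − A) x:
  d_T = (+0.55)·550 + (-0.15)·675 + (+0.00)·775 = 201.25
  d_S = (-0.30)·550 + (+0.95)·675 + (-0.10)·775 = 398.75
  d_L = (-0.10)·550 + (-0.25)·675 + (+0.80)·775 = 396.25

d_L = 396.25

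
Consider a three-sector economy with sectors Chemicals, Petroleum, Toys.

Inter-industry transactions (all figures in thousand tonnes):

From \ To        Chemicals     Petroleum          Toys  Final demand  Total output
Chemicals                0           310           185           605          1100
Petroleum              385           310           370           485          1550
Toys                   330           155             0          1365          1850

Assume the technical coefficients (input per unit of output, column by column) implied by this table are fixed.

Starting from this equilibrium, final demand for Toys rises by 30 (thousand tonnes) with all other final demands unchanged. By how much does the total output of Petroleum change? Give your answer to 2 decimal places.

Δx_P = 10.51

Technical coefficients a_ij = z_ij / X_j:
  a_CC = 0/1100 = 0.00, a_PC = 385/1100 = 0.35, a_TC = 330/1100 = 0.30
  a_CP = 310/1550 = 0.20, a_PP = 310/1550 = 0.20, a_TP = 155/1550 = 0.10
  a_CT = 185/1850 = 0.10, a_PT = 370/1850 = 0.20, a_TT = 0/1850 = 0.00
I − A =
  [   1.00    -0.20    -0.10]
  [  -0.35     0.80    -0.20]
  [  -0.30    -0.10     1.00]
Cofactors of I−A, C_ij = (−1)^(i+j)·(minor ij) (rows/columns in the sector order above):
  C_11 = (0.80)(1.00) − (-0.20)(-0.10) = 0.7800
  C_12 = −[(-0.35)(1.00) − (-0.20)(-0.30)] = 0.4100
  C_13 = (-0.35)(-0.10) − (0.80)(-0.30) = 0.2750
  C_21 = −[(-0.20)(1.00) − (-0.10)(-0.10)] = 0.2100
  C_22 = (1.00)(1.00) − (-0.10)(-0.30) = 0.9700
  C_23 = −[(1.00)(-0.10) − (-0.20)(-0.30)] = 0.1600
  C_31 = (-0.20)(-0.20) − (-0.10)(0.80) = 0.1200
  C_32 = −[(1.00)(-0.20) − (-0.10)(-0.35)] = 0.2350
  C_33 = (1.00)(0.80) − (-0.20)(-0.35) = 0.7300
det(I−A) = Σ_j (I−A)_1j·C_1j = (1.00)(0.7800) + (-0.20)(0.4100) + (-0.10)(0.2750) = 0.6705
adj(I−A) = Cᵀ =
  [ 0.7800   0.2100   0.1200]
  [ 0.4100   0.9700   0.2350]
  [ 0.2750   0.1600   0.7300]
(I − A)⁻¹ = adj(I−A) / det(I−A) ≈
  [   1.1633     0.3132     0.1790]
  [   0.6115     1.4467     0.3505]
  [   0.4101     0.2386     1.0887]
Δx = (I − A)⁻¹ Δd with Δd having +30 in the Toys component and 0 elsewhere.
So Δx_P = L_PT · (+30), where L_PT = adj(I−A)_PT / det(I−A) = 0.2350 / 0.6705.
Δx_P = 0.2350 × (+30) / 0.6705 = 7.05 / 0.6705 ≈ 10.51.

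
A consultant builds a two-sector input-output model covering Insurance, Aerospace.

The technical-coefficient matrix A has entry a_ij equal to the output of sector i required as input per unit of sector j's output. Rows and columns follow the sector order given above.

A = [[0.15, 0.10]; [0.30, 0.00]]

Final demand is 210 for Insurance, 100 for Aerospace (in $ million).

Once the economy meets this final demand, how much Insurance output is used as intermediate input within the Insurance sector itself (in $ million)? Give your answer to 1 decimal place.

z_11 = 40.2

I − A =
  [   0.85    -0.10]
  [  -0.30     1.00]
det(I−A) = (0.85)(1.00) − (-0.10)(-0.30) = 0.8200
adj(I−A) = [[1.00, 0.10], [0.30, 0.85]]
(I − A)⁻¹ = adj(I−A) / det(I−A) ≈
  [   1.2195     0.1220]
  [   0.3659     1.0366]
First solve x = (I − A)⁻¹ d = adj(I−A)·d / det(I−A); in particular x_1 = (1.00·210 + 0.10·100) / 0.8200 = 220.00 / 0.8200 ≈ 268.293.
Intermediate flow from 1 to 1: z_11 = a_11 · x_1 = 0.15 × 220.00 / 0.8200 = 33.00 / 0.8200 ≈ 40.2.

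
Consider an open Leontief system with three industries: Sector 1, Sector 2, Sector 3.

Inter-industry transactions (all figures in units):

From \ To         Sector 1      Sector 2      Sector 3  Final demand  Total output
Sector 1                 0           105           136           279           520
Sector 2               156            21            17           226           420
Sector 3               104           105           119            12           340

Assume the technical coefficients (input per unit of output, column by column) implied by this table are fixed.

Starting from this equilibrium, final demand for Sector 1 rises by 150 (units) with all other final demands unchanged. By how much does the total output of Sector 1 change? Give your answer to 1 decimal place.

Technical coefficients a_ij = z_ij / X_j:
  a_11 = 0/520 = 0.00, a_21 = 156/520 = 0.30, a_31 = 104/520 = 0.20
  a_12 = 105/420 = 0.25, a_22 = 21/420 = 0.05, a_32 = 105/420 = 0.25
  a_13 = 136/340 = 0.40, a_23 = 17/340 = 0.05, a_33 = 119/340 = 0.35
I − A =
  [   1.00    -0.25    -0.40]
  [  -0.30     0.95    -0.05]
  [  -0.20    -0.25     0.65]
Cofactors of I−A, C_ij = (−1)^(i+j)·(minor ij) (rows/columns in the sector order above):
  C_11 = (0.95)(0.65) − (-0.05)(-0.25) = 0.6050
  C_12 = −[(-0.30)(0.65) − (-0.05)(-0.20)] = 0.2050
  C_13 = (-0.30)(-0.25) − (0.95)(-0.20) = 0.2650
  C_21 = −[(-0.25)(0.65) − (-0.40)(-0.25)] = 0.2625
  C_22 = (1.00)(0.65) − (-0.40)(-0.20) = 0.5700
  C_23 = −[(1.00)(-0.25) − (-0.25)(-0.20)] = 0.3000
  C_31 = (-0.25)(-0.05) − (-0.40)(0.95) = 0.3925
  C_32 = −[(1.00)(-0.05) − (-0.40)(-0.30)] = 0.1700
  C_33 = (1.00)(0.95) − (-0.25)(-0.30) = 0.8750
det(I−A) = Σ_j (I−A)_1j·C_1j = (1.00)(0.6050) + (-0.25)(0.2050) + (-0.40)(0.2650) = 0.44775
adj(I−A) = Cᵀ =
  [ 0.6050   0.2625   0.3925]
  [ 0.2050   0.5700   0.1700]
  [ 0.2650   0.3000   0.8750]
(I − A)⁻¹ = adj(I−A) / det(I−A) ≈
  [   1.3512     0.5863     0.8766]
  [   0.4578     1.2730     0.3797]
  [   0.5918     0.6700     1.9542]
Δx = (I − A)⁻¹ Δd with Δd having +150 in the Sector 1 component and 0 elsewhere.
So Δx_1 = L_11 · (+150), where L_11 = adj(I−A)_11 / det(I−A) = 0.6050 / 0.44775.
Δx_1 = 0.6050 × (+150) / 0.44775 = 90.75 / 0.44775 ≈ 202.7.

Δx_1 = 202.7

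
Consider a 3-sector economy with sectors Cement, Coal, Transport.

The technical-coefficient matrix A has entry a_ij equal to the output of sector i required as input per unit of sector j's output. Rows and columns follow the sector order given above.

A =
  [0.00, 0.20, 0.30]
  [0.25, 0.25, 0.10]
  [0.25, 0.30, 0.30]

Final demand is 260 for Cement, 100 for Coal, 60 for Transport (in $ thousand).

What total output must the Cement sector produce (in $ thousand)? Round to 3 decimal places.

x_1 = 442.259

I − A =
  [   1.00    -0.20    -0.30]
  [  -0.25     0.75    -0.10]
  [  -0.25    -0.30     0.70]
Cofactors of I−A, C_ij = (−1)^(i+j)·(minor ij) (rows/columns in the sector order above):
  C_11 = (0.75)(0.70) − (-0.10)(-0.30) = 0.4950
  C_12 = −[(-0.25)(0.70) − (-0.10)(-0.25)] = 0.2000
  C_13 = (-0.25)(-0.30) − (0.75)(-0.25) = 0.2625
  C_21 = −[(-0.20)(0.70) − (-0.30)(-0.30)] = 0.2300
  C_22 = (1.00)(0.70) − (-0.30)(-0.25) = 0.6250
  C_23 = −[(1.00)(-0.30) − (-0.20)(-0.25)] = 0.3500
  C_31 = (-0.20)(-0.10) − (-0.30)(0.75) = 0.2450
  C_32 = −[(1.00)(-0.10) − (-0.30)(-0.25)] = 0.1750
  C_33 = (1.00)(0.75) − (-0.20)(-0.25) = 0.7000
det(I−A) = Σ_j (I−A)_1j·C_1j = (1.00)(0.4950) + (-0.20)(0.2000) + (-0.30)(0.2625) = 0.37625
adj(I−A) = Cᵀ =
  [ 0.4950   0.2300   0.2450]
  [ 0.2000   0.6250   0.1750]
  [ 0.2625   0.3500   0.7000]
(I − A)⁻¹ = adj(I−A) / det(I−A) ≈
  [   1.3156     0.6113     0.6512]
  [   0.5316     1.6611     0.4651]
  [   0.6977     0.9302     1.8605]
x = (I − A)⁻¹ d = adj(I−A)·d / det(I−A), with det(I−A) = 0.37625:
  x_1 = (0.4950·260 + 0.2300·100 + 0.2450·60) / 0.37625 = 166.40 / 0.37625 ≈ 442.259
  x_2 = (0.2000·260 + 0.6250·100 + 0.1750·60) / 0.37625 = 125.00 / 0.37625 ≈ 332.226
  x_3 = (0.2625·260 + 0.3500·100 + 0.7000·60) / 0.37625 = 145.25 / 0.37625 ≈ 386.047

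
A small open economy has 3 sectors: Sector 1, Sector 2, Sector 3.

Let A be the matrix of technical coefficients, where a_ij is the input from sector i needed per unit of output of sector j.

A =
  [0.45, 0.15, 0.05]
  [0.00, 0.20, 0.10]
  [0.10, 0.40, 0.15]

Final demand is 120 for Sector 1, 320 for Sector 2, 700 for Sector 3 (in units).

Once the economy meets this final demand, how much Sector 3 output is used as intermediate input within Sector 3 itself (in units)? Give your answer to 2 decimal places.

I − A =
  [   0.55    -0.15    -0.05]
  [   0.00     0.80    -0.10]
  [  -0.10    -0.40     0.85]
Cofactors of I−A, C_ij = (−1)^(i+j)·(minor ij) (rows/columns in the sector order above):
  C_11 = (0.80)(0.85) − (-0.10)(-0.40) = 0.6400
  C_12 = −[(0.00)(0.85) − (-0.10)(-0.10)] = 0.0100
  C_13 = (0.00)(-0.40) − (0.80)(-0.10) = 0.0800
  C_21 = −[(-0.15)(0.85) − (-0.05)(-0.40)] = 0.1475
  C_22 = (0.55)(0.85) − (-0.05)(-0.10) = 0.4625
  C_23 = −[(0.55)(-0.40) − (-0.15)(-0.10)] = 0.2350
  C_31 = (-0.15)(-0.10) − (-0.05)(0.80) = 0.0550
  C_32 = −[(0.55)(-0.10) − (-0.05)(0.00)] = 0.0550
  C_33 = (0.55)(0.80) − (-0.15)(0.00) = 0.4400
det(I−A) = Σ_j (I−A)_1j·C_1j = (0.55)(0.6400) + (-0.15)(0.0100) + (-0.05)(0.0800) = 0.3465
adj(I−A) = Cᵀ =
  [ 0.6400   0.1475   0.0550]
  [ 0.0100   0.4625   0.0550]
  [ 0.0800   0.2350   0.4400]
(I − A)⁻¹ = adj(I−A) / det(I−A) ≈
  [   1.8470     0.4257     0.1587]
  [   0.0289     1.3348     0.1587]
  [   0.2309     0.6782     1.2698]
First solve x = (I − A)⁻¹ d = adj(I−A)·d / det(I−A); in particular x_3 = (0.0800·120 + 0.2350·320 + 0.4400·700) / 0.3465 = 392.80 / 0.3465 ≈ 1133.6219.
Intermediate flow from 3 to 3: z_33 = a_33 · x_3 = 0.15 × 392.80 / 0.3465 = 58.92 / 0.3465 ≈ 170.04.

z_33 = 170.04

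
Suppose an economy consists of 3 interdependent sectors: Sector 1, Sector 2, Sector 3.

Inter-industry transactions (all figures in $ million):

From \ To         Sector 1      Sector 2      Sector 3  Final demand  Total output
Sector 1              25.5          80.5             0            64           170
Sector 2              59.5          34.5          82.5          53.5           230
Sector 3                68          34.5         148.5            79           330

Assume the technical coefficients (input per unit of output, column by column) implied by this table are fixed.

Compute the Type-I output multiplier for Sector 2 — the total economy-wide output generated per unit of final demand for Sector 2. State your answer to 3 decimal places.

Technical coefficients a_ij = z_ij / X_j:
  a_11 = 25.5/170 = 0.15, a_21 = 59.5/170 = 0.35, a_31 = 68/170 = 0.40
  a_12 = 80.5/230 = 0.35, a_22 = 34.5/230 = 0.15, a_32 = 34.5/230 = 0.15
  a_13 = 0/330 = 0.00, a_23 = 82.5/330 = 0.25, a_33 = 148.5/330 = 0.45
I − A =
  [   0.85    -0.35     0.00]
  [  -0.35     0.85    -0.25]
  [  -0.40    -0.15     0.55]
Cofactors of I−A, C_ij = (−1)^(i+j)·(minor ij) (rows/columns in the sector order above):
  C_11 = (0.85)(0.55) − (-0.25)(-0.15) = 0.4300
  C_12 = −[(-0.35)(0.55) − (-0.25)(-0.40)] = 0.2925
  C_13 = (-0.35)(-0.15) − (0.85)(-0.40) = 0.3925
  C_21 = −[(-0.35)(0.55) − (0.00)(-0.15)] = 0.1925
  C_22 = (0.85)(0.55) − (0.00)(-0.40) = 0.4675
  C_23 = −[(0.85)(-0.15) − (-0.35)(-0.40)] = 0.2675
  C_31 = (-0.35)(-0.25) − (0.00)(0.85) = 0.0875
  C_32 = −[(0.85)(-0.25) − (0.00)(-0.35)] = 0.2125
  C_33 = (0.85)(0.85) − (-0.35)(-0.35) = 0.6000
det(I−A) = Σ_j (I−A)_1j·C_1j = (0.85)(0.4300) + (-0.35)(0.2925) + (0.00)(0.3925) = 0.263125
adj(I−A) = Cᵀ =
  [ 0.4300   0.1925   0.0875]
  [ 0.2925   0.4675   0.2125]
  [ 0.3925   0.2675   0.6000]
(I − A)⁻¹ = adj(I−A) / det(I−A) ≈
  [   1.6342     0.7316     0.3325]
  [   1.1116     1.7767     0.8076]
  [   1.4917     1.0166     2.2803]
The output multiplier for sector j is the column-j sum of the Leontief inverse (I − A)⁻¹ = adj(I−A) / det(I−A).
Column 2 of adj(I−A): (0.1925, 0.4675, 0.2675); det(I−A) = 0.263125.
m_2 = (0.1925 + 0.4675 + 0.2675) / 0.263125 = 0.9275 / 0.263125 ≈ 3.525.

m_2 = 3.525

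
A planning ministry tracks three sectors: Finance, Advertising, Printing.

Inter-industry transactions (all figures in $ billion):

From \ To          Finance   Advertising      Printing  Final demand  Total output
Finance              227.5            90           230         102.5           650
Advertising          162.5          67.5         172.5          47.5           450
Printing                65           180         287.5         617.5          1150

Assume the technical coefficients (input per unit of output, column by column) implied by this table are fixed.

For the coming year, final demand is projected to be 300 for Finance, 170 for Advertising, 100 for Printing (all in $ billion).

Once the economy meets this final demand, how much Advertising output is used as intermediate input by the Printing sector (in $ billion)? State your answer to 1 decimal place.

Technical coefficients a_ij = z_ij / X_j:
  a_11 = 227.5/650 = 0.35, a_21 = 162.5/650 = 0.25, a_31 = 65/650 = 0.10
  a_12 = 90/450 = 0.20, a_22 = 67.5/450 = 0.15, a_32 = 180/450 = 0.40
  a_13 = 230/1150 = 0.20, a_23 = 172.5/1150 = 0.15, a_33 = 287.5/1150 = 0.25
I − A =
  [   0.65    -0.20    -0.20]
  [  -0.25     0.85    -0.15]
  [  -0.10    -0.40     0.75]
Cofactors of I−A, C_ij = (−1)^(i+j)·(minor ij) (rows/columns in the sector order above):
  C_11 = (0.85)(0.75) − (-0.15)(-0.40) = 0.5775
  C_12 = −[(-0.25)(0.75) − (-0.15)(-0.10)] = 0.2025
  C_13 = (-0.25)(-0.40) − (0.85)(-0.10) = 0.1850
  C_21 = −[(-0.20)(0.75) − (-0.20)(-0.40)] = 0.2300
  C_22 = (0.65)(0.75) − (-0.20)(-0.10) = 0.4675
  C_23 = −[(0.65)(-0.40) − (-0.20)(-0.10)] = 0.2800
  C_31 = (-0.20)(-0.15) − (-0.20)(0.85) = 0.2000
  C_32 = −[(0.65)(-0.15) − (-0.20)(-0.25)] = 0.1475
  C_33 = (0.65)(0.85) − (-0.20)(-0.25) = 0.5025
det(I−A) = Σ_j (I−A)_1j·C_1j = (0.65)(0.5775) + (-0.20)(0.2025) + (-0.20)(0.1850) = 0.297875
adj(I−A) = Cᵀ =
  [ 0.5775   0.2300   0.2000]
  [ 0.2025   0.4675   0.1475]
  [ 0.1850   0.2800   0.5025]
(I − A)⁻¹ = adj(I−A) / det(I−A) ≈
  [   1.9387     0.7721     0.6714]
  [   0.6798     1.5695     0.4952]
  [   0.6211     0.9400     1.6869]
First solve x = (I − A)⁻¹ d = adj(I−A)·d / det(I−A); in particular x_3 = (0.1850·300 + 0.2800·170 + 0.5025·100) / 0.297875 = 153.35 / 0.297875 ≈ 514.813.
Intermediate flow from 2 to 3: z_23 = a_23 · x_3 = 0.15 × 153.35 / 0.297875 = 23.0025 / 0.297875 ≈ 77.2.

z_23 = 77.2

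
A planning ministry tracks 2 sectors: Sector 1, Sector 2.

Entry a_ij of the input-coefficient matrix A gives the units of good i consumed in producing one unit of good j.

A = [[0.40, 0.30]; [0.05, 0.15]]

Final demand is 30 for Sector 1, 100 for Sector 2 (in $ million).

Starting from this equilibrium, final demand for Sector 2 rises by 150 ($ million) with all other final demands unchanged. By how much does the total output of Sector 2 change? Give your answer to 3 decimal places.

Δx_2 = 181.818

I − A =
  [   0.60    -0.30]
  [  -0.05     0.85]
det(I−A) = (0.60)(0.85) − (-0.30)(-0.05) = 0.4950
adj(I−A) = [[0.85, 0.30], [0.05, 0.60]]
(I − A)⁻¹ = adj(I−A) / det(I−A) ≈
  [   1.7172     0.6061]
  [   0.1010     1.2121]
Δx = (I − A)⁻¹ Δd with Δd having +150 in the Sector 2 component and 0 elsewhere.
So Δx_2 = L_22 · (+150), where L_22 = adj(I−A)_22 / det(I−A) = 0.60 / 0.4950.
Δx_2 = 0.60 × (+150) / 0.4950 = 90.00 / 0.4950 ≈ 181.818.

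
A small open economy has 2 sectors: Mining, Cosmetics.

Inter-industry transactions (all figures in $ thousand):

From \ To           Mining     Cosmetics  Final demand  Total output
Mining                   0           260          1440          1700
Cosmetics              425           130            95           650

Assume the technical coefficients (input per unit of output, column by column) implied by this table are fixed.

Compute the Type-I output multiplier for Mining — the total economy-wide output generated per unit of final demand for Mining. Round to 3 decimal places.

m_1 = 1.500

Technical coefficients a_ij = z_ij / X_j:
  a_11 = 0/1700 = 0.00, a_21 = 425/1700 = 0.25
  a_12 = 260/650 = 0.40, a_22 = 130/650 = 0.20
I − A =
  [   1.00    -0.40]
  [  -0.25     0.80]
det(I−A) = (1.00)(0.80) − (-0.40)(-0.25) = 0.7000
adj(I−A) = [[0.80, 0.40], [0.25, 1.00]]
(I − A)⁻¹ = adj(I−A) / det(I−A) ≈
  [   1.1429     0.5714]
  [   0.3571     1.4286]
The output multiplier for sector j is the column-j sum of the Leontief inverse (I − A)⁻¹ = adj(I−A) / det(I−A).
Column 1 of adj(I−A): (0.80, 0.25); det(I−A) = 0.7000.
m_1 = (0.80 + 0.25) / 0.7000 = 1.05 / 0.7000 = 1.500.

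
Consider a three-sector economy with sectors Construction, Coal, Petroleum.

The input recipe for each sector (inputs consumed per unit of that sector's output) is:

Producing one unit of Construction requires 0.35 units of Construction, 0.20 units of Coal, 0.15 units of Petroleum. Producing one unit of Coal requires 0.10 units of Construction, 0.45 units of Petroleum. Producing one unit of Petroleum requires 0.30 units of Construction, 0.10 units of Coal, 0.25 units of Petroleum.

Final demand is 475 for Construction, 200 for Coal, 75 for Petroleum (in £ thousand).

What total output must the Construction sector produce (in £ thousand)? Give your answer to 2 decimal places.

I − A =
  [   0.65    -0.10    -0.30]
  [  -0.20     1.00    -0.10]
  [  -0.15    -0.45     0.75]
Cofactors of I−A, C_ij = (−1)^(i+j)·(minor ij) (rows/columns in the sector order above):
  C_11 = (1.00)(0.75) − (-0.10)(-0.45) = 0.7050
  C_12 = −[(-0.20)(0.75) − (-0.10)(-0.15)] = 0.1650
  C_13 = (-0.20)(-0.45) − (1.00)(-0.15) = 0.2400
  C_21 = −[(-0.10)(0.75) − (-0.30)(-0.45)] = 0.2100
  C_22 = (0.65)(0.75) − (-0.30)(-0.15) = 0.4425
  C_23 = −[(0.65)(-0.45) − (-0.10)(-0.15)] = 0.3075
  C_31 = (-0.10)(-0.10) − (-0.30)(1.00) = 0.3100
  C_32 = −[(0.65)(-0.10) − (-0.30)(-0.20)] = 0.1250
  C_33 = (0.65)(1.00) − (-0.10)(-0.20) = 0.6300
det(I−A) = Σ_j (I−A)_1j·C_1j = (0.65)(0.7050) + (-0.10)(0.1650) + (-0.30)(0.2400) = 0.36975
adj(I−A) = Cᵀ =
  [ 0.7050   0.2100   0.3100]
  [ 0.1650   0.4425   0.1250]
  [ 0.2400   0.3075   0.6300]
(I − A)⁻¹ = adj(I−A) / det(I−A) ≈
  [   1.9067     0.5680     0.8384]
  [   0.4462     1.1968     0.3381]
  [   0.6491     0.8316     1.7039]
x = (I − A)⁻¹ d = adj(I−A)·d / det(I−A), with det(I−A) = 0.36975:
  x_1 = (0.7050·475 + 0.2100·200 + 0.3100·75) / 0.36975 = 400.125 / 0.36975 ≈ 1082.15
  x_2 = (0.1650·475 + 0.4425·200 + 0.1250·75) / 0.36975 = 176.25 / 0.36975 ≈ 476.67
  x_3 = (0.2400·475 + 0.3075·200 + 0.6300·75) / 0.36975 = 222.75 / 0.36975 ≈ 602.43

x_1 = 1082.15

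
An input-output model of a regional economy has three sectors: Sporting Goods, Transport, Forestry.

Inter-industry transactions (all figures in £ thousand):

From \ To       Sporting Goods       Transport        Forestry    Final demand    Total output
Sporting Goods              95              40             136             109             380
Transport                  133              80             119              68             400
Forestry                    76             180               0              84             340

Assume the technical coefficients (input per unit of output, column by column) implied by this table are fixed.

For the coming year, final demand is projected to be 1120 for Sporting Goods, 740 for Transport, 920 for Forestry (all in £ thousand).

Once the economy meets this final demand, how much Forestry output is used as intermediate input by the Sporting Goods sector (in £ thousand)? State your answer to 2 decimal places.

Technical coefficients a_ij = z_ij / X_j:
  a_SS = 95/380 = 0.25, a_TS = 133/380 = 0.35, a_FS = 76/380 = 0.20
  a_ST = 40/400 = 0.10, a_TT = 80/400 = 0.20, a_FT = 180/400 = 0.45
  a_SF = 136/340 = 0.40, a_TF = 119/340 = 0.35, a_FF = 0/340 = 0.00
I − A =
  [   0.75    -0.10    -0.40]
  [  -0.35     0.80    -0.35]
  [  -0.20    -0.45     1.00]
Cofactors of I−A, C_ij = (−1)^(i+j)·(minor ij) (rows/columns in the sector order above):
  C_11 = (0.80)(1.00) − (-0.35)(-0.45) = 0.6425
  C_12 = −[(-0.35)(1.00) − (-0.35)(-0.20)] = 0.4200
  C_13 = (-0.35)(-0.45) − (0.80)(-0.20) = 0.3175
  C_21 = −[(-0.10)(1.00) − (-0.40)(-0.45)] = 0.2800
  C_22 = (0.75)(1.00) − (-0.40)(-0.20) = 0.6700
  C_23 = −[(0.75)(-0.45) − (-0.10)(-0.20)] = 0.3575
  C_31 = (-0.10)(-0.35) − (-0.40)(0.80) = 0.3550
  C_32 = −[(0.75)(-0.35) − (-0.40)(-0.35)] = 0.4025
  C_33 = (0.75)(0.80) − (-0.10)(-0.35) = 0.5650
det(I−A) = Σ_j (I−A)_1j·C_1j = (0.75)(0.6425) + (-0.10)(0.4200) + (-0.40)(0.3175) = 0.312875
adj(I−A) = Cᵀ =
  [ 0.6425   0.2800   0.3550]
  [ 0.4200   0.6700   0.4025]
  [ 0.3175   0.3575   0.5650]
(I − A)⁻¹ = adj(I−A) / det(I−A) ≈
  [   2.0535     0.8949     1.1346]
  [   1.3424     2.1414     1.2865]
  [   1.0148     1.1426     1.8058]
First solve x = (I − A)⁻¹ d = adj(I−A)·d / det(I−A); in particular x_S = (0.6425·1120 + 0.2800·740 + 0.3550·920) / 0.312875 = 1253.40 / 0.312875 ≈ 4006.0727.
Intermediate flow from F to S: z_FS = a_FS · x_S = 0.20 × 1253.40 / 0.312875 = 250.68 / 0.312875 ≈ 801.21.

z_FS = 801.21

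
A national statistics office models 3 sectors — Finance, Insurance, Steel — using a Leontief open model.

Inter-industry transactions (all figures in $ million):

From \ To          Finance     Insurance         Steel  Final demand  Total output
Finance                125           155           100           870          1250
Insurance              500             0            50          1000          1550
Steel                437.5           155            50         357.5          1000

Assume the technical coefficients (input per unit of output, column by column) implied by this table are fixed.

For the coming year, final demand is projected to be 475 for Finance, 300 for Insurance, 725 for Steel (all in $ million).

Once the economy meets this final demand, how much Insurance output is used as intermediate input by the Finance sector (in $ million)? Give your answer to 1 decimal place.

z_21 = 288.4

Technical coefficients a_ij = z_ij / X_j:
  a_11 = 125/1250 = 0.10, a_21 = 500/1250 = 0.40, a_31 = 437.5/1250 = 0.35
  a_12 = 155/1550 = 0.10, a_22 = 0/1550 = 0.00, a_32 = 155/1550 = 0.10
  a_13 = 100/1000 = 0.10, a_23 = 50/1000 = 0.05, a_33 = 50/1000 = 0.05
I − A =
  [   0.90    -0.10    -0.10]
  [  -0.40     1.00    -0.05]
  [  -0.35    -0.10     0.95]
Cofactors of I−A, C_ij = (−1)^(i+j)·(minor ij) (rows/columns in the sector order above):
  C_11 = (1.00)(0.95) − (-0.05)(-0.10) = 0.9450
  C_12 = −[(-0.40)(0.95) − (-0.05)(-0.35)] = 0.3975
  C_13 = (-0.40)(-0.10) − (1.00)(-0.35) = 0.3900
  C_21 = −[(-0.10)(0.95) − (-0.10)(-0.10)] = 0.1050
  C_22 = (0.90)(0.95) − (-0.10)(-0.35) = 0.8200
  C_23 = −[(0.90)(-0.10) − (-0.10)(-0.35)] = 0.1250
  C_31 = (-0.10)(-0.05) − (-0.10)(1.00) = 0.1050
  C_32 = −[(0.90)(-0.05) − (-0.10)(-0.40)] = 0.0850
  C_33 = (0.90)(1.00) − (-0.10)(-0.40) = 0.8600
det(I−A) = Σ_j (I−A)_1j·C_1j = (0.90)(0.9450) + (-0.10)(0.3975) + (-0.10)(0.3900) = 0.77175
adj(I−A) = Cᵀ =
  [ 0.9450   0.1050   0.1050]
  [ 0.3975   0.8200   0.0850]
  [ 0.3900   0.1250   0.8600]
(I − A)⁻¹ = adj(I−A) / det(I−A) ≈
  [   1.2245     0.1361     0.1361]
  [   0.5151     1.0625     0.1101]
  [   0.5053     0.1620     1.1144]
First solve x = (I − A)⁻¹ d = adj(I−A)·d / det(I−A); in particular x_1 = (0.9450·475 + 0.1050·300 + 0.1050·725) / 0.77175 = 556.50 / 0.77175 ≈ 721.088.
Intermediate flow from 2 to 1: z_21 = a_21 · x_1 = 0.40 × 556.50 / 0.77175 = 222.60 / 0.77175 ≈ 288.4.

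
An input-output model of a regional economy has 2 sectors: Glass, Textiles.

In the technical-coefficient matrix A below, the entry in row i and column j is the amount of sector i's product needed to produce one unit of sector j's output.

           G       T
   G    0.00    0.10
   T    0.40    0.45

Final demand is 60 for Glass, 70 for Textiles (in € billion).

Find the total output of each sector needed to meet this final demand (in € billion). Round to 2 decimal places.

I − A =
  [   1.00    -0.10]
  [  -0.40     0.55]
det(I−A) = (1.00)(0.55) − (-0.10)(-0.40) = 0.5100
adj(I−A) = [[0.55, 0.10], [0.40, 1.00]]
(I − A)⁻¹ = adj(I−A) / det(I−A) ≈
  [   1.0784     0.1961]
  [   0.7843     1.9608]
x = (I − A)⁻¹ d = adj(I−A)·d / det(I−A), with det(I−A) = 0.5100:
  x_G = (0.55·60 + 0.10·70) / 0.5100 = 40.00 / 0.5100 ≈ 78.43
  x_T = (0.40·60 + 1.00·70) / 0.5100 = 94.00 / 0.5100 ≈ 184.31

x_G = 78.43, x_T = 184.31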